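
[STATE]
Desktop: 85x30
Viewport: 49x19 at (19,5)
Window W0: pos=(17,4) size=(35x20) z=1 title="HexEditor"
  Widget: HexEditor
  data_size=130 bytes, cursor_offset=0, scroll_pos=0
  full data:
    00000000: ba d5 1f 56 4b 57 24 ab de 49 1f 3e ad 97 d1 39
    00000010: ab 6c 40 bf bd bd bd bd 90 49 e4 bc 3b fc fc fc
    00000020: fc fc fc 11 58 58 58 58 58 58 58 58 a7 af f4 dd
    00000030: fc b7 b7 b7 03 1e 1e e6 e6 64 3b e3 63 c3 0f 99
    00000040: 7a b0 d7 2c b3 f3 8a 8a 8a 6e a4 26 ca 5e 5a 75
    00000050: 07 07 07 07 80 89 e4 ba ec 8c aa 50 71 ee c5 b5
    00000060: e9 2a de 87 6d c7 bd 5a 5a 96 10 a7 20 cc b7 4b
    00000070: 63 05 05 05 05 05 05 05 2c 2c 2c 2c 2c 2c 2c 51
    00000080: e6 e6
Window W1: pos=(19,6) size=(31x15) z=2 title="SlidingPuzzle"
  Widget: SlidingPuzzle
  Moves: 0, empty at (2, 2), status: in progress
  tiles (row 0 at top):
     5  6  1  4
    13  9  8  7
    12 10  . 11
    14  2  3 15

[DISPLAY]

HexEditor                       ┃                
┏━━━━━━━━━━━━━━━━━━━━━━━━━━━━━┓─┨                
┃ SlidingPuzzle               ┃b┃                
┠─────────────────────────────┨d┃                
┃┌────┬────┬────┬────┐        ┃8┃                
┃│  5 │  6 │  1 │  4 │        ┃6┃                
┃├────┼────┼────┼────┤        ┃a┃                
┃│ 13 │  9 │  8 │  7 │        ┃a┃                
┃├────┼────┼────┼────┤        ┃a┃                
┃│ 12 │ 10 │    │ 11 │        ┃5┃                
┃├────┼────┼────┼────┤        ┃ ┃                
┃│ 14 │  2 │  3 │ 15 │        ┃ ┃                
┃└────┴────┴────┴────┘        ┃ ┃                
┃Moves: 0                     ┃ ┃                
┃                             ┃ ┃                
┗━━━━━━━━━━━━━━━━━━━━━━━━━━━━━┛ ┃                
                                ┃                
                                ┃                
━━━━━━━━━━━━━━━━━━━━━━━━━━━━━━━━┛                


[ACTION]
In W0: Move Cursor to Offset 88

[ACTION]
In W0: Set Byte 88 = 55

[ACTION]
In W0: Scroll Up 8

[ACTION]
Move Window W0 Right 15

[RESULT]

             ┃ HexEditor                       ┃ 
┏━━━━━━━━━━━━━━━━━━━━━━━━━━━━━┓────────────────┨ 
┃ SlidingPuzzle               ┃f 56 4b 57 24 ab┃ 
┠─────────────────────────────┨0 bf bd bd bd bd┃ 
┃┌────┬────┬────┬────┐        ┃c 11 58 58 58 58┃ 
┃│  5 │  6 │  1 │  4 │        ┃7 b7 03 1e 1e e6┃ 
┃├────┼────┼────┼────┤        ┃7 2c b3 f3 8a 8a┃ 
┃│ 13 │  9 │  8 │  7 │        ┃7 07 80 89 e4 ba┃ 
┃├────┼────┼────┼────┤        ┃e 87 6d c7 bd 5a┃ 
┃│ 12 │ 10 │    │ 11 │        ┃5 05 05 05 05 05┃ 
┃├────┼────┼────┼────┤        ┃                ┃ 
┃│ 14 │  2 │  3 │ 15 │        ┃                ┃ 
┃└────┴────┴────┴────┘        ┃                ┃ 
┃Moves: 0                     ┃                ┃ 
┃                             ┃                ┃ 
┗━━━━━━━━━━━━━━━━━━━━━━━━━━━━━┛                ┃ 
             ┃                                 ┃ 
             ┃                                 ┃ 
             ┗━━━━━━━━━━━━━━━━━━━━━━━━━━━━━━━━━┛ 


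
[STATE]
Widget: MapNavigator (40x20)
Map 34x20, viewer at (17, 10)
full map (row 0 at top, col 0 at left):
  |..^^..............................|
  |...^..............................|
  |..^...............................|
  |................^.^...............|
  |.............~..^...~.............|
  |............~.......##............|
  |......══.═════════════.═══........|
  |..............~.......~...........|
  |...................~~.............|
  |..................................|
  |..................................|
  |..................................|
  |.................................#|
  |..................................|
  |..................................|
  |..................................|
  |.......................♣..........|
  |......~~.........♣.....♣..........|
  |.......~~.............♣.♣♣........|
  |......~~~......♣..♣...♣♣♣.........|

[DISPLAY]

   ..^^..............................   
   ...^..............................   
   ..^...............................   
   ................^.^...............   
   .............~..^...~.............   
   ............~.......##............   
   ......══.═════════════.═══........   
   ..............~.......~...........   
   ...................~~.............   
   ..................................   
   .................@................   
   ..................................   
   .................................#   
   ..................................   
   ..................................   
   ..................................   
   .......................♣..........   
   ......~~.........♣.....♣..........   
   .......~~.............♣.♣♣........   
   ......~~~......♣..♣...♣♣♣.........   


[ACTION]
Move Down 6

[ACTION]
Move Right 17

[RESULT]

═════════.═══........                   
.~.......~...........                   
......~~.............                   
.....................                   
.....................                   
.....................                   
....................#                   
.....................                   
.....................                   
.....................                   
..........♣.........@                   
....♣.....♣..........                   
.........♣.♣♣........                   
..♣..♣...♣♣♣.........                   
                                        
                                        
                                        
                                        
                                        
                                        


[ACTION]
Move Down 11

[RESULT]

.....................                   
.....................                   
.....................                   
....................#                   
.....................                   
.....................                   
.....................                   
..........♣..........                   
....♣.....♣..........                   
.........♣.♣♣........                   
..♣..♣...♣♣♣........@                   
                                        
                                        
                                        
                                        
                                        
                                        
                                        
                                        
                                        


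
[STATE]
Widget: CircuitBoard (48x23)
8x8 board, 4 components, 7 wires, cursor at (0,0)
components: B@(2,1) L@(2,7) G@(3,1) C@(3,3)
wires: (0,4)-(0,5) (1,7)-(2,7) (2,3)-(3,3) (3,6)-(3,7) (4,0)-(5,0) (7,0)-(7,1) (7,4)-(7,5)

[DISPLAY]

   0 1 2 3 4 5 6 7                              
0  [.]              · ─ ·                       
                                                
1                               ·               
                                │               
2       B       ·               L               
                │                               
3       G       C           · ─ ·               
                                                
4   ·                                           
    │                                           
5   ·                                           
                                                
6                                               
                                                
7   · ─ ·           · ─ ·                       
Cursor: (0,0)                                   
                                                
                                                
                                                
                                                
                                                
                                                


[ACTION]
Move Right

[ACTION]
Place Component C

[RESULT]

   0 1 2 3 4 5 6 7                              
0      [C]          · ─ ·                       
                                                
1                               ·               
                                │               
2       B       ·               L               
                │                               
3       G       C           · ─ ·               
                                                
4   ·                                           
    │                                           
5   ·                                           
                                                
6                                               
                                                
7   · ─ ·           · ─ ·                       
Cursor: (0,1)                                   
                                                
                                                
                                                
                                                
                                                
                                                


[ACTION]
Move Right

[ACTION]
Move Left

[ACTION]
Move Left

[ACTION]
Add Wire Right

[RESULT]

   0 1 2 3 4 5 6 7                              
0  [.]─ C           · ─ ·                       
                                                
1                               ·               
                                │               
2       B       ·               L               
                │                               
3       G       C           · ─ ·               
                                                
4   ·                                           
    │                                           
5   ·                                           
                                                
6                                               
                                                
7   · ─ ·           · ─ ·                       
Cursor: (0,0)                                   
                                                
                                                
                                                
                                                
                                                
                                                


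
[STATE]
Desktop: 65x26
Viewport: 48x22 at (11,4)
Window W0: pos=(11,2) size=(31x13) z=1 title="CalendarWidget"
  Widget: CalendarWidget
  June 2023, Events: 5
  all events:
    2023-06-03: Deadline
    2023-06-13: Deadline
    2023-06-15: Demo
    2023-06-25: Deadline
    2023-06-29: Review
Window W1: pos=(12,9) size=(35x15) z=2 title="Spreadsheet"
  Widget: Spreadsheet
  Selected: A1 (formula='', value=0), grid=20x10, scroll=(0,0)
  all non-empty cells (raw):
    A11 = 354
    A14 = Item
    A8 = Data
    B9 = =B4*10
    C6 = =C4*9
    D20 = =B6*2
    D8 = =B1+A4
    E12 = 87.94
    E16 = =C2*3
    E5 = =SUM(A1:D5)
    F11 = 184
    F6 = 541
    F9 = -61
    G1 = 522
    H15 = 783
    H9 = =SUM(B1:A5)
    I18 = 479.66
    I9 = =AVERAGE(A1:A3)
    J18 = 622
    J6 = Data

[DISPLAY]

┠─────────────────────────────┨                 
┃          June 2023          ┃                 
┃Mo Tu We Th Fr Sa Su         ┃                 
┃          1  2  3*  4        ┃                 
┃ 5  6  7  8  9 10 11         ┃                 
┃┏━━━━━━━━━━━━━━━━━━━━━━━━━━━━━━━━━┓            
┃┃ Spreadsheet                     ┃            
┃┠─────────────────────────────────┨            
┃┃A1:                              ┃            
┃┃       A       B       C       D ┃            
┗┃---------------------------------┃            
 ┃  1      [0]       0       0     ┃            
 ┃  2        0       0       0     ┃            
 ┃  3        0       0       0     ┃            
 ┃  4        0       0       0     ┃            
 ┃  5        0       0       0     ┃            
 ┃  6        0       0       0     ┃            
 ┃  7        0       0       0     ┃            
 ┃  8 Data           0       0     ┃            
 ┗━━━━━━━━━━━━━━━━━━━━━━━━━━━━━━━━━┛            
                                                
                                                


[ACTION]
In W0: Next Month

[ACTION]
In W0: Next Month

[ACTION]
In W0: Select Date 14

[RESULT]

┠─────────────────────────────┨                 
┃         August 2023         ┃                 
┃Mo Tu We Th Fr Sa Su         ┃                 
┃    1  2  3  4  5  6         ┃                 
┃ 7  8  9 10 11 12 13         ┃                 
┃┏━━━━━━━━━━━━━━━━━━━━━━━━━━━━━━━━━┓            
┃┃ Spreadsheet                     ┃            
┃┠─────────────────────────────────┨            
┃┃A1:                              ┃            
┃┃       A       B       C       D ┃            
┗┃---------------------------------┃            
 ┃  1      [0]       0       0     ┃            
 ┃  2        0       0       0     ┃            
 ┃  3        0       0       0     ┃            
 ┃  4        0       0       0     ┃            
 ┃  5        0       0       0     ┃            
 ┃  6        0       0       0     ┃            
 ┃  7        0       0       0     ┃            
 ┃  8 Data           0       0     ┃            
 ┗━━━━━━━━━━━━━━━━━━━━━━━━━━━━━━━━━┛            
                                                
                                                


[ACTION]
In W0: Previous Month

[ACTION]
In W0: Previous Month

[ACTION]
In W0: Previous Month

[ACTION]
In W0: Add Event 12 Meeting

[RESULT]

┠─────────────────────────────┨                 
┃           May 2023          ┃                 
┃Mo Tu We Th Fr Sa Su         ┃                 
┃ 1  2  3  4  5  6  7         ┃                 
┃ 8  9 10 11 12* 13 14        ┃                 
┃┏━━━━━━━━━━━━━━━━━━━━━━━━━━━━━━━━━┓            
┃┃ Spreadsheet                     ┃            
┃┠─────────────────────────────────┨            
┃┃A1:                              ┃            
┃┃       A       B       C       D ┃            
┗┃---------------------------------┃            
 ┃  1      [0]       0       0     ┃            
 ┃  2        0       0       0     ┃            
 ┃  3        0       0       0     ┃            
 ┃  4        0       0       0     ┃            
 ┃  5        0       0       0     ┃            
 ┃  6        0       0       0     ┃            
 ┃  7        0       0       0     ┃            
 ┃  8 Data           0       0     ┃            
 ┗━━━━━━━━━━━━━━━━━━━━━━━━━━━━━━━━━┛            
                                                
                                                


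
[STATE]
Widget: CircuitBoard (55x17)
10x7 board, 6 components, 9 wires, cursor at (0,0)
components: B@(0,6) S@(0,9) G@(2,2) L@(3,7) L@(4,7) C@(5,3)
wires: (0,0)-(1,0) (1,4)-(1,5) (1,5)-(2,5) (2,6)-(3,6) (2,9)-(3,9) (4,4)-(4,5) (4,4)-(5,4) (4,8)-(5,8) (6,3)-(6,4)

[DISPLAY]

   0 1 2 3 4 5 6 7 8 9                                 
0  [.]                      B           S              
    │                                                  
1   ·               · ─ ·                              
                        │                              
2           G           ·   ·           ·              
                            │           │              
3                           ·   L       ·              
                                                       
4                   · ─ ·       L   ·                  
                    │               │                  
5               C   ·               ·                  
                                                       
6               · ─ ·                                  
Cursor: (0,0)                                          
                                                       
                                                       


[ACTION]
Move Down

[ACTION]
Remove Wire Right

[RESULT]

   0 1 2 3 4 5 6 7 8 9                                 
0   ·                       B           S              
    │                                                  
1  [.]              · ─ ·                              
                        │                              
2           G           ·   ·           ·              
                            │           │              
3                           ·   L       ·              
                                                       
4                   · ─ ·       L   ·                  
                    │               │                  
5               C   ·               ·                  
                                                       
6               · ─ ·                                  
Cursor: (1,0)                                          
                                                       
                                                       


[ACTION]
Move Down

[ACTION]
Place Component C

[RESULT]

   0 1 2 3 4 5 6 7 8 9                                 
0   ·                       B           S              
    │                                                  
1   ·               · ─ ·                              
                        │                              
2  [C]      G           ·   ·           ·              
                            │           │              
3                           ·   L       ·              
                                                       
4                   · ─ ·       L   ·                  
                    │               │                  
5               C   ·               ·                  
                                                       
6               · ─ ·                                  
Cursor: (2,0)                                          
                                                       
                                                       


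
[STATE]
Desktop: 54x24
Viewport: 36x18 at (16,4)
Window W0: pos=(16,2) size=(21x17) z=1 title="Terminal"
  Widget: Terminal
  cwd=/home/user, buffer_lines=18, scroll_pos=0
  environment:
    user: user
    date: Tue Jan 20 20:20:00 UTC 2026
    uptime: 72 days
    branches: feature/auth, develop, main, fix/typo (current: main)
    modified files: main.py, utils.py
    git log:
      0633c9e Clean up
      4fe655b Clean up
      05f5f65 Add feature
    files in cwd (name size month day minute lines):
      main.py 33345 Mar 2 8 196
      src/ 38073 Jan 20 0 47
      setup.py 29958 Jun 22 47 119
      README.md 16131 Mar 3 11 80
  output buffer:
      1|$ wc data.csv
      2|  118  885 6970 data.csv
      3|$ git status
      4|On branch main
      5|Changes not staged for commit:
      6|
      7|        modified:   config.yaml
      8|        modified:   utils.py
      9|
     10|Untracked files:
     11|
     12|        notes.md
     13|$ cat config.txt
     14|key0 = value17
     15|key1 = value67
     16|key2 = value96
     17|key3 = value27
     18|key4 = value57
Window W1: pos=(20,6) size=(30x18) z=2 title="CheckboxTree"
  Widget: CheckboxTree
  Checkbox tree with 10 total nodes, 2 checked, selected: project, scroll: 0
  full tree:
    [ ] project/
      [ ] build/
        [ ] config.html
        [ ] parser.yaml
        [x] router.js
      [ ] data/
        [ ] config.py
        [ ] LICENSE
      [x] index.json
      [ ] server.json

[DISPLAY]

┠───────────────────┨               
┃$ wc data.csv      ┃               
┃  1┏━━━━━━━━━━━━━━━━━━━━━━━━━━━━┓  
┃$ g┃ CheckboxTree               ┃  
┃On ┠────────────────────────────┨  
┃Cha┃>[-] project/               ┃  
┃   ┃   [-] build/               ┃  
┃   ┃     [ ] config.html        ┃  
┃   ┃     [ ] parser.yaml        ┃  
┃   ┃     [x] router.js          ┃  
┃Unt┃   [ ] data/                ┃  
┃   ┃     [ ] config.py          ┃  
┃   ┃     [ ] LICENSE            ┃  
┃$ c┃   [x] index.json           ┃  
┗━━━┃   [ ] server.json          ┃  
    ┃                            ┃  
    ┃                            ┃  
    ┃                            ┃  


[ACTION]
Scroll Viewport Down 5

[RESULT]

┃  1┏━━━━━━━━━━━━━━━━━━━━━━━━━━━━┓  
┃$ g┃ CheckboxTree               ┃  
┃On ┠────────────────────────────┨  
┃Cha┃>[-] project/               ┃  
┃   ┃   [-] build/               ┃  
┃   ┃     [ ] config.html        ┃  
┃   ┃     [ ] parser.yaml        ┃  
┃   ┃     [x] router.js          ┃  
┃Unt┃   [ ] data/                ┃  
┃   ┃     [ ] config.py          ┃  
┃   ┃     [ ] LICENSE            ┃  
┃$ c┃   [x] index.json           ┃  
┗━━━┃   [ ] server.json          ┃  
    ┃                            ┃  
    ┃                            ┃  
    ┃                            ┃  
    ┃                            ┃  
    ┗━━━━━━━━━━━━━━━━━━━━━━━━━━━━┛  


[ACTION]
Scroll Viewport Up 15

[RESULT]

                                    
                                    
┏━━━━━━━━━━━━━━━━━━━┓               
┃ Terminal          ┃               
┠───────────────────┨               
┃$ wc data.csv      ┃               
┃  1┏━━━━━━━━━━━━━━━━━━━━━━━━━━━━┓  
┃$ g┃ CheckboxTree               ┃  
┃On ┠────────────────────────────┨  
┃Cha┃>[-] project/               ┃  
┃   ┃   [-] build/               ┃  
┃   ┃     [ ] config.html        ┃  
┃   ┃     [ ] parser.yaml        ┃  
┃   ┃     [x] router.js          ┃  
┃Unt┃   [ ] data/                ┃  
┃   ┃     [ ] config.py          ┃  
┃   ┃     [ ] LICENSE            ┃  
┃$ c┃   [x] index.json           ┃  


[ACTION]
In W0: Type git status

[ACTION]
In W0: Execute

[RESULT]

                                    
                                    
┏━━━━━━━━━━━━━━━━━━━┓               
┃ Terminal          ┃               
┠───────────────────┨               
┃$ cat config.txt   ┃               
┃key┏━━━━━━━━━━━━━━━━━━━━━━━━━━━━┓  
┃key┃ CheckboxTree               ┃  
┃key┠────────────────────────────┨  
┃key┃>[-] project/               ┃  
┃key┃   [-] build/               ┃  
┃$ g┃     [ ] config.html        ┃  
┃On ┃     [ ] parser.yaml        ┃  
┃Cha┃     [x] router.js          ┃  
┃   ┃   [ ] data/                ┃  
┃   ┃     [ ] config.py          ┃  
┃   ┃     [ ] LICENSE            ┃  
┃$ █┃   [x] index.json           ┃  


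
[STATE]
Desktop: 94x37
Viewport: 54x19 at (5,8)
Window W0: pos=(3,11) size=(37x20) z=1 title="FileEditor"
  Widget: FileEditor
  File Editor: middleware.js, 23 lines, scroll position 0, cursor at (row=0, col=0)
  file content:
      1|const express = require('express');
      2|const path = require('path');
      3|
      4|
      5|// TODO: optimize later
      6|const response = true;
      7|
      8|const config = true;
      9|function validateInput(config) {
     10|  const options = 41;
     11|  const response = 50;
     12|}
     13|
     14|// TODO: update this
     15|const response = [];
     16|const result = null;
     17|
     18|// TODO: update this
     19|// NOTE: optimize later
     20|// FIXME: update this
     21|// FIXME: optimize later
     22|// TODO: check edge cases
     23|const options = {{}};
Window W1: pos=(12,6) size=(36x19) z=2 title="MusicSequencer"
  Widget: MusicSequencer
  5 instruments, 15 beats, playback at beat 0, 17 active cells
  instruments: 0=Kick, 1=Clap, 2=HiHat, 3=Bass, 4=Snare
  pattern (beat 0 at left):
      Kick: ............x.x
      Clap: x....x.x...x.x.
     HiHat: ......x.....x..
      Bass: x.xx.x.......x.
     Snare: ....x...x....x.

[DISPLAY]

       ┠──────────────────────────────────┨           
       ┃      ▼12345678901234             ┃           
       ┃  Kick············█·█             ┃           
━━━━━━━┃  Clap█····█·█···█·█·             ┃           
FileEdi┃ HiHat······█·····█··             ┃           
───────┃  Bass█·██·█·······█·             ┃           
onst ex┃ Snare····█···█····█·             ┃           
onst pa┃                                  ┃           
       ┃                                  ┃           
       ┃                                  ┃           
/ TODO:┃                                  ┃           
onst re┃                                  ┃           
       ┃                                  ┃           
onst co┃                                  ┃           
unction┃                                  ┃           
 const ┃                                  ┃           
 const ┗━━━━━━━━━━━━━━━━━━━━━━━━━━━━━━━━━━┛           
                                 ░┃                   
                                 ░┃                   


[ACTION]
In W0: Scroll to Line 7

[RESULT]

       ┠──────────────────────────────────┨           
       ┃      ▼12345678901234             ┃           
       ┃  Kick············█·█             ┃           
━━━━━━━┃  Clap█····█·█···█·█·             ┃           
FileEdi┃ HiHat······█·····█··             ┃           
───────┃  Bass█·██·█·······█·             ┃           
       ┃ Snare····█···█····█·             ┃           
onst co┃                                  ┃           
unction┃                                  ┃           
 const ┃                                  ┃           
 const ┃                                  ┃           
       ┃                                  ┃           
       ┃                                  ┃           
/ TODO:┃                                  ┃           
onst re┃                                  ┃           
onst re┃                                  ┃           
       ┗━━━━━━━━━━━━━━━━━━━━━━━━━━━━━━━━━━┛           
/ TODO: update this              ░┃                   
/ NOTE: optimize later           ░┃                   


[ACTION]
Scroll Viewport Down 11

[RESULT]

 const ┃                                  ┃           
       ┃                                  ┃           
       ┃                                  ┃           
/ TODO:┃                                  ┃           
onst re┃                                  ┃           
onst re┃                                  ┃           
       ┗━━━━━━━━━━━━━━━━━━━━━━━━━━━━━━━━━━┛           
/ TODO: update this              ░┃                   
/ NOTE: optimize later           ░┃                   
/ FIXME: update this             █┃                   
/ FIXME: optimize later          ░┃                   
/ TODO: check edge cases         ▼┃                   
━━━━━━━━━━━━━━━━━━━━━━━━━━━━━━━━━━┛                   
                                                      
                                                      
                                                      
                                                      
                                                      
                                                      


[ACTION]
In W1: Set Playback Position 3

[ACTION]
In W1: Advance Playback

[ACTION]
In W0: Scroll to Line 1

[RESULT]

/ TODO:┃                                  ┃           
onst re┃                                  ┃           
       ┃                                  ┃           
onst co┃                                  ┃           
unction┃                                  ┃           
 const ┃                                  ┃           
 const ┗━━━━━━━━━━━━━━━━━━━━━━━━━━━━━━━━━━┛           
                                 ░┃                   
                                 ░┃                   
/ TODO: update this              ░┃                   
onst response = [];              ░┃                   
onst result = null;              ▼┃                   
━━━━━━━━━━━━━━━━━━━━━━━━━━━━━━━━━━┛                   
                                                      
                                                      
                                                      
                                                      
                                                      
                                                      


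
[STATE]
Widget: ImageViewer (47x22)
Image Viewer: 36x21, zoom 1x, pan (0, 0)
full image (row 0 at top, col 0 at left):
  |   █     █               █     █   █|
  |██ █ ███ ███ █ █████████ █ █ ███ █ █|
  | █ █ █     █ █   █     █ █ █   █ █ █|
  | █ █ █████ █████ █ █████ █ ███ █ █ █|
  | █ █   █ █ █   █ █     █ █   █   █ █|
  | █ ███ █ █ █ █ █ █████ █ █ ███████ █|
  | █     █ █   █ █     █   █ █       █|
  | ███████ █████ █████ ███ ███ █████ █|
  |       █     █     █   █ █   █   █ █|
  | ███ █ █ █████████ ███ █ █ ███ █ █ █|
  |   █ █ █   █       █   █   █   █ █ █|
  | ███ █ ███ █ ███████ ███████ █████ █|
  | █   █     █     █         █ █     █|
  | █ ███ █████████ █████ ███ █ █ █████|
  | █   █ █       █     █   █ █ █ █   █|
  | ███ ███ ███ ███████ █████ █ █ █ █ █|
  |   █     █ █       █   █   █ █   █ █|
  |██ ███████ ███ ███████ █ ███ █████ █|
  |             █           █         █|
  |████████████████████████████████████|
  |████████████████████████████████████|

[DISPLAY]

   █     █               █     █   █           
██ █ ███ ███ █ █████████ █ █ ███ █ █           
 █ █ █     █ █   █     █ █ █   █ █ █           
 █ █ █████ █████ █ █████ █ ███ █ █ █           
 █ █   █ █ █   █ █     █ █   █   █ █           
 █ ███ █ █ █ █ █ █████ █ █ ███████ █           
 █     █ █   █ █     █   █ █       █           
 ███████ █████ █████ ███ ███ █████ █           
       █     █     █   █ █   █   █ █           
 ███ █ █ █████████ ███ █ █ ███ █ █ █           
   █ █ █   █       █   █   █   █ █ █           
 ███ █ ███ █ ███████ ███████ █████ █           
 █   █     █     █         █ █     █           
 █ ███ █████████ █████ ███ █ █ █████           
 █   █ █       █     █   █ █ █ █   █           
 ███ ███ ███ ███████ █████ █ █ █ █ █           
   █     █ █       █   █   █ █   █ █           
██ ███████ ███ ███████ █ ███ █████ █           
             █           █         █           
████████████████████████████████████           
████████████████████████████████████           
                                               


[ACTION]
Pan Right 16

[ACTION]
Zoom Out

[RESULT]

         █     █   █                           
████████ █ █ ███ █ █                           
 █     █ █ █   █ █ █                           
 █ █████ █ ███ █ █ █                           
 █     █ █   █   █ █                           
 █████ █ █ ███████ █                           
     █   █ █       █                           
████ ███ ███ █████ █                           
   █   █ █   █   █ █                           
██ ███ █ █ ███ █ █ █                           
   █   █   █   █ █ █                           
████ ███████ █████ █                           
 █         █ █     █                           
 █████ ███ █ █ █████                           
     █   █ █ █ █   █                           
████ █████ █ █ █ █ █                           
   █   █   █ █   █ █                           
██████ █ ███ █████ █                           
         █         █                           
████████████████████                           
████████████████████                           
                                               


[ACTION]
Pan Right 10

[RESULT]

     █   █                                     
 █ ███ █ █                                     
 █   █ █ █                                     
 ███ █ █ █                                     
   █   █ █                                     
 ███████ █                                     
 █       █                                     
██ █████ █                                     
   █   █ █                                     
 ███ █ █ █                                     
 █   █ █ █                                     
██ █████ █                                     
 █ █     █                                     
 █ █ █████                                     
 █ █ █   █                                     
 █ █ █ █ █                                     
 █ █   █ █                                     
██ █████ █                                     
         █                                     
██████████                                     
██████████                                     
                                               


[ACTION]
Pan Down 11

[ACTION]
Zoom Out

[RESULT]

██ █████ █                                     
 █ █     █                                     
 █ █ █████                                     
 █ █ █   █                                     
 █ █ █ █ █                                     
 █ █   █ █                                     
██ █████ █                                     
         █                                     
██████████                                     
██████████                                     
                                               
                                               
                                               
                                               
                                               
                                               
                                               
                                               
                                               
                                               
                                               
                                               


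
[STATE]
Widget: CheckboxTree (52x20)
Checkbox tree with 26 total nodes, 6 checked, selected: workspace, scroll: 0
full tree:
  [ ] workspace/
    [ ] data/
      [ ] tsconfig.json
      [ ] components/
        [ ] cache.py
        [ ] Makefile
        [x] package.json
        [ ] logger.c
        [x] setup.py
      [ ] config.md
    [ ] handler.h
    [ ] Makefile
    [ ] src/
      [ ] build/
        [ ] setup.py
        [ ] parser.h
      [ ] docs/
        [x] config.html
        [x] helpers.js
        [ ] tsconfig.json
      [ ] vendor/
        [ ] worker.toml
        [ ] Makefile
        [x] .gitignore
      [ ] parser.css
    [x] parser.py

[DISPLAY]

>[-] workspace/                                     
   [-] data/                                        
     [ ] tsconfig.json                              
     [-] components/                                
       [ ] cache.py                                 
       [ ] Makefile                                 
       [x] package.json                             
       [ ] logger.c                                 
       [x] setup.py                                 
     [ ] config.md                                  
   [ ] handler.h                                    
   [ ] Makefile                                     
   [-] src/                                         
     [ ] build/                                     
       [ ] setup.py                                 
       [ ] parser.h                                 
     [-] docs/                                      
       [x] config.html                              
       [x] helpers.js                               
       [ ] tsconfig.json                            


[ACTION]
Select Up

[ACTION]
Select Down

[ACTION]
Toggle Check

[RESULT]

 [-] workspace/                                     
>  [x] data/                                        
     [x] tsconfig.json                              
     [x] components/                                
       [x] cache.py                                 
       [x] Makefile                                 
       [x] package.json                             
       [x] logger.c                                 
       [x] setup.py                                 
     [x] config.md                                  
   [ ] handler.h                                    
   [ ] Makefile                                     
   [-] src/                                         
     [ ] build/                                     
       [ ] setup.py                                 
       [ ] parser.h                                 
     [-] docs/                                      
       [x] config.html                              
       [x] helpers.js                               
       [ ] tsconfig.json                            
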